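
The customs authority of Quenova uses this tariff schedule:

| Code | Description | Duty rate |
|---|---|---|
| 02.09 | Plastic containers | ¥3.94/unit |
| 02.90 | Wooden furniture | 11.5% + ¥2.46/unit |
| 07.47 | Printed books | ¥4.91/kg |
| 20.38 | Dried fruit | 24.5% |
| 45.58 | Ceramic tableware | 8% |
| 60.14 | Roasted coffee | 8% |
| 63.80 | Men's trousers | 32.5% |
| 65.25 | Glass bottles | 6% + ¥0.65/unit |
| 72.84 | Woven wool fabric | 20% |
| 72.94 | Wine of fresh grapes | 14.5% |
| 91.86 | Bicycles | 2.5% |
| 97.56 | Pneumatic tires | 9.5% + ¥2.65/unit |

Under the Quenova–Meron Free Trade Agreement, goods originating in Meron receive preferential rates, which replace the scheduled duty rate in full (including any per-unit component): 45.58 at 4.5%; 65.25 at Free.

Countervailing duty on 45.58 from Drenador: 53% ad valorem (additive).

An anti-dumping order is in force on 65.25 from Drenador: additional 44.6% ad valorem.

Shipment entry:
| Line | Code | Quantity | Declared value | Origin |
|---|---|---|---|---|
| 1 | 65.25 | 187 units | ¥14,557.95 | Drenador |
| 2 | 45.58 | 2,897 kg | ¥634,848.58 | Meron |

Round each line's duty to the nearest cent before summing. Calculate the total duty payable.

¥36,056.06

Line 1 (65.25, Drenador, 187 units, ¥14,557.95):
Base rate for 65.25 is 6% + ¥0.65/unit.
65.25 has an FTA preferential rate, but origin Drenador is not Meron; base rate stands.
Additional duty on 65.25 from Drenador: +44.6%. Applied ad valorem rate: 6% + 44.6% = 50.6%.
Duty = ¥14,557.95 × 50.6% + 187 × ¥0.65 = ¥7,487.87.
Line 2 (45.58, Meron, 2,897 kg, ¥634,848.58):
Base rate for 45.58 is 8%.
Origin Meron qualifies under the Quenova–Meron agreement and 45.58 is covered: preferential rate 4.5% applies instead.
The additional-duty order on 45.58 targets Drenador, not Meron; it does not apply.
Duty = ¥634,848.58 × 4.5% = ¥28,568.19.
Total = ¥7,487.87 + ¥28,568.19 = ¥36,056.06.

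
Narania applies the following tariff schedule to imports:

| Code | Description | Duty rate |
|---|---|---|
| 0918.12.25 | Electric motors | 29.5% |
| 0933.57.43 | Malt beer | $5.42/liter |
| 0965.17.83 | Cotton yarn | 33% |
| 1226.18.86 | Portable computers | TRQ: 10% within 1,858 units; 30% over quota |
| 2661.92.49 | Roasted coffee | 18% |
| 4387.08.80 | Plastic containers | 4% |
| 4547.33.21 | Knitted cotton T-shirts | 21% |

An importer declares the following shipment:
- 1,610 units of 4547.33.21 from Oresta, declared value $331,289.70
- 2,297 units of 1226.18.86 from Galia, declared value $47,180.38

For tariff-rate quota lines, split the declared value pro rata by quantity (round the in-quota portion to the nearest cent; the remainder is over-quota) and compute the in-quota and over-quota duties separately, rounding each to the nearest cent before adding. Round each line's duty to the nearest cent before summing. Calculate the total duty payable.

Line 1 (4547.33.21, Oresta, 1,610 units, $331,289.70):
Base rate for 4547.33.21 is 21%.
Duty = $331,289.70 × 21% = $69,570.84.
Line 2 (1226.18.86, Galia, 2,297 units, $47,180.38):
Code 1226.18.86 is under a tariff-rate quota (threshold 1,858 units). In-quota: 1,858 units at 10%; over-quota: 439 units at 30%.
Pro-rata value split: in-quota = $47,180.38 × 1,858/2,297 = $38,163.32; over-quota = $47,180.38 − $38,163.32 = $9,017.06.
In-quota duty = $38,163.32 × 10% = $3,816.33. Over-quota duty = $9,017.06 × 30% = $2,705.12.
Line duty = $3,816.33 + $2,705.12 = $6,521.45.
Total = $69,570.84 + $6,521.45 = $76,092.29.

$76,092.29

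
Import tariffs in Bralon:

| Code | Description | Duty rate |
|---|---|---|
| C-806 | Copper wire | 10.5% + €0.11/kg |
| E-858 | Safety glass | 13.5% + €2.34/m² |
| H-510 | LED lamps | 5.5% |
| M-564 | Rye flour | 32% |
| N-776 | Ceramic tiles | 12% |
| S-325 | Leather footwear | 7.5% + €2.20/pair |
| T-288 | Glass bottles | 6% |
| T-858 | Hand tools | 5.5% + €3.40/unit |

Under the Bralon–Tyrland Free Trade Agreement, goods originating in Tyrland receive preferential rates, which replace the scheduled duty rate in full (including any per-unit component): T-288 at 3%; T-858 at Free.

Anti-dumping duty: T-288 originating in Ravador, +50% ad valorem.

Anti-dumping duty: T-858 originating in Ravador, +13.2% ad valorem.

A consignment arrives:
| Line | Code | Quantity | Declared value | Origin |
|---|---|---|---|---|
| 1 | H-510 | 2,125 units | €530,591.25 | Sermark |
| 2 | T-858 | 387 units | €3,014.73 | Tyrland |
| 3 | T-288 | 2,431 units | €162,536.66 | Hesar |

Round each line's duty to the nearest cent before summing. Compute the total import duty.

Line 1 (H-510, Sermark, 2,125 units, €530,591.25):
Base rate for H-510 is 5.5%.
Duty = €530,591.25 × 5.5% = €29,182.52.
Line 2 (T-858, Tyrland, 387 units, €3,014.73):
Base rate for T-858 is 5.5% + €3.40/unit.
Origin Tyrland qualifies under the Bralon–Tyrland agreement and T-858 is covered: preferential rate Free applies instead.
The additional-duty order on T-858 targets Ravador, not Tyrland; it does not apply.
Duty = €3,014.73 × 0% = €0.00.
Line 3 (T-288, Hesar, 2,431 units, €162,536.66):
Base rate for T-288 is 6%.
T-288 has an FTA preferential rate, but origin Hesar is not Tyrland; base rate stands.
The additional-duty order on T-288 targets Ravador, not Hesar; it does not apply.
Duty = €162,536.66 × 6% = €9,752.20.
Total = €29,182.52 + €0.00 + €9,752.20 = €38,934.72.

€38,934.72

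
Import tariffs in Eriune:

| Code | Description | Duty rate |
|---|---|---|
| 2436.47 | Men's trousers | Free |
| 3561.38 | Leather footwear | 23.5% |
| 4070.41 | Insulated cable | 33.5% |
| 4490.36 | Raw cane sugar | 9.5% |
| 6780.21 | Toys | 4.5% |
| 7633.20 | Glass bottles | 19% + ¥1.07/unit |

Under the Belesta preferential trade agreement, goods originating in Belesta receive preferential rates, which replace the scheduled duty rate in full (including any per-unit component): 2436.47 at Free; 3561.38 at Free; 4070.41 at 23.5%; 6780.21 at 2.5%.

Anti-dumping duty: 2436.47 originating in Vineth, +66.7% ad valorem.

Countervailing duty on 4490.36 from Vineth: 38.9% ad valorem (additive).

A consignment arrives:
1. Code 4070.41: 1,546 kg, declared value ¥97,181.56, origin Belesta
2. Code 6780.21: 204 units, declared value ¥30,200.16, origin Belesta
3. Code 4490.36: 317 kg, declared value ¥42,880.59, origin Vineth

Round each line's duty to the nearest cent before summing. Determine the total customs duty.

¥44,346.88

Line 1 (4070.41, Belesta, 1,546 kg, ¥97,181.56):
Base rate for 4070.41 is 33.5%.
Origin Belesta qualifies under the Eriune–Belesta agreement and 4070.41 is covered: preferential rate 23.5% applies instead.
Duty = ¥97,181.56 × 23.5% = ¥22,837.67.
Line 2 (6780.21, Belesta, 204 units, ¥30,200.16):
Base rate for 6780.21 is 4.5%.
Origin Belesta qualifies under the Eriune–Belesta agreement and 6780.21 is covered: preferential rate 2.5% applies instead.
Duty = ¥30,200.16 × 2.5% = ¥755.00.
Line 3 (4490.36, Vineth, 317 kg, ¥42,880.59):
Base rate for 4490.36 is 9.5%.
Additional duty on 4490.36 from Vineth: +38.9%. Applied ad valorem rate: 9.5% + 38.9% = 48.4%.
Duty = ¥42,880.59 × 48.4% = ¥20,754.21.
Total = ¥22,837.67 + ¥755.00 + ¥20,754.21 = ¥44,346.88.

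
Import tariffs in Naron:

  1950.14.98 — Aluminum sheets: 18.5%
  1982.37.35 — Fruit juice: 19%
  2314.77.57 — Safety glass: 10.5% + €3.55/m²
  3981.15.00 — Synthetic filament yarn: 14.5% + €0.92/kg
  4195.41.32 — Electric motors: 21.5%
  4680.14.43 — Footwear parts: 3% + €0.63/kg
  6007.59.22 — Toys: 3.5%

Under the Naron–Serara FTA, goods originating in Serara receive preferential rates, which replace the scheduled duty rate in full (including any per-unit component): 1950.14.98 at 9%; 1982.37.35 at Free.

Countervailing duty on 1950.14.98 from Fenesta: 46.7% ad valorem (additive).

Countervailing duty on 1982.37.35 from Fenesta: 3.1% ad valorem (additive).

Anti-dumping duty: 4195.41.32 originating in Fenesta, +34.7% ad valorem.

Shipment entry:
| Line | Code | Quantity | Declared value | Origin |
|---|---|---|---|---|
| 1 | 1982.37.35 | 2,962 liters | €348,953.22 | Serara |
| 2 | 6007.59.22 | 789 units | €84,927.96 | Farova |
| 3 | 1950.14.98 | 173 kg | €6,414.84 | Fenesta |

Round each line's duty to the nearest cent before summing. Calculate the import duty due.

Line 1 (1982.37.35, Serara, 2,962 liters, €348,953.22):
Base rate for 1982.37.35 is 19%.
Origin Serara qualifies under the Naron–Serara agreement and 1982.37.35 is covered: preferential rate Free applies instead.
The additional-duty order on 1982.37.35 targets Fenesta, not Serara; it does not apply.
Duty = €348,953.22 × 0% = €0.00.
Line 2 (6007.59.22, Farova, 789 units, €84,927.96):
Base rate for 6007.59.22 is 3.5%.
Duty = €84,927.96 × 3.5% = €2,972.48.
Line 3 (1950.14.98, Fenesta, 173 kg, €6,414.84):
Base rate for 1950.14.98 is 18.5%.
1950.14.98 has an FTA preferential rate, but origin Fenesta is not Serara; base rate stands.
Additional duty on 1950.14.98 from Fenesta: +46.7%. Applied ad valorem rate: 18.5% + 46.7% = 65.2%.
Duty = €6,414.84 × 65.2% = €4,182.48.
Total = €0.00 + €2,972.48 + €4,182.48 = €7,154.96.

€7,154.96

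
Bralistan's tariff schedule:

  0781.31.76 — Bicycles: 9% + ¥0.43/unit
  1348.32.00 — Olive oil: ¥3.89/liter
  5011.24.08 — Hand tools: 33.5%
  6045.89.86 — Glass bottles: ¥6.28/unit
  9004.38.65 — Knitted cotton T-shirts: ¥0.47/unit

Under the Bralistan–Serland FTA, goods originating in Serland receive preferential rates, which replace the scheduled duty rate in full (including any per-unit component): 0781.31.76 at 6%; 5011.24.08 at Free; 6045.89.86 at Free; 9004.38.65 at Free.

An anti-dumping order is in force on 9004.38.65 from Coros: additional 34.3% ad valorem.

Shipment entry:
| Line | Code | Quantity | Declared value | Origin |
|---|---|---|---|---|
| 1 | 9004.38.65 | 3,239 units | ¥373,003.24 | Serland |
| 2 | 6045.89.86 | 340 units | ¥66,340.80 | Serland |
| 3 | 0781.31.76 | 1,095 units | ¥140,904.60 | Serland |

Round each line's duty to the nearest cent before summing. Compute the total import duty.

¥8,454.28

Line 1 (9004.38.65, Serland, 3,239 units, ¥373,003.24):
Base rate for 9004.38.65 is ¥0.47/unit.
Origin Serland qualifies under the Bralistan–Serland agreement and 9004.38.65 is covered: preferential rate Free applies instead.
The additional-duty order on 9004.38.65 targets Coros, not Serland; it does not apply.
Duty = ¥373,003.24 × 0% = ¥0.00.
Line 2 (6045.89.86, Serland, 340 units, ¥66,340.80):
Base rate for 6045.89.86 is ¥6.28/unit.
Origin Serland qualifies under the Bralistan–Serland agreement and 6045.89.86 is covered: preferential rate Free applies instead.
Duty = ¥66,340.80 × 0% = ¥0.00.
Line 3 (0781.31.76, Serland, 1,095 units, ¥140,904.60):
Base rate for 0781.31.76 is 9% + ¥0.43/unit.
Origin Serland qualifies under the Bralistan–Serland agreement and 0781.31.76 is covered: preferential rate 6% applies instead.
Duty = ¥140,904.60 × 6% = ¥8,454.28.
Total = ¥0.00 + ¥0.00 + ¥8,454.28 = ¥8,454.28.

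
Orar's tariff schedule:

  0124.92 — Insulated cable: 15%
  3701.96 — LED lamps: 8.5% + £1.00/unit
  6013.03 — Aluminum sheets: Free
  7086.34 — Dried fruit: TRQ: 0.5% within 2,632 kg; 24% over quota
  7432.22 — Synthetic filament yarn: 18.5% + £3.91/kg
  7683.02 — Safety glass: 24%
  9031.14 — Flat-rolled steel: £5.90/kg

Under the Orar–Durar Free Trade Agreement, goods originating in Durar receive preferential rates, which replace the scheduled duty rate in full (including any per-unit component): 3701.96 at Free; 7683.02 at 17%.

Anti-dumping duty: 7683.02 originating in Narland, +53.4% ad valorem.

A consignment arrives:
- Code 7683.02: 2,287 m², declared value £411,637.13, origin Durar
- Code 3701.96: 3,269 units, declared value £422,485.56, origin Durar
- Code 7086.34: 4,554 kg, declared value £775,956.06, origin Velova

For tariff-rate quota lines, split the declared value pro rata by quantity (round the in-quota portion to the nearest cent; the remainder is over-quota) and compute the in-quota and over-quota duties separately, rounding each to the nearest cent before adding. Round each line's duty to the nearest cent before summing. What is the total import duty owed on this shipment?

Line 1 (7683.02, Durar, 2,287 m², £411,637.13):
Base rate for 7683.02 is 24%.
Origin Durar qualifies under the Orar–Durar agreement and 7683.02 is covered: preferential rate 17% applies instead.
The additional-duty order on 7683.02 targets Narland, not Durar; it does not apply.
Duty = £411,637.13 × 17% = £69,978.31.
Line 2 (3701.96, Durar, 3,269 units, £422,485.56):
Base rate for 3701.96 is 8.5% + £1.00/unit.
Origin Durar qualifies under the Orar–Durar agreement and 3701.96 is covered: preferential rate Free applies instead.
Duty = £422,485.56 × 0% = £0.00.
Line 3 (7086.34, Velova, 4,554 kg, £775,956.06):
Code 7086.34 is under a tariff-rate quota (threshold 2,632 kg). In-quota: 2,632 kg at 0.5%; over-quota: 1,922 kg at 24%.
Pro-rata value split: in-quota = £775,956.06 × 2,632/4,554 = £448,466.48; over-quota = £775,956.06 − £448,466.48 = £327,489.58.
In-quota duty = £448,466.48 × 0.5% = £2,242.33. Over-quota duty = £327,489.58 × 24% = £78,597.50.
Line duty = £2,242.33 + £78,597.50 = £80,839.83.
Total = £69,978.31 + £0.00 + £80,839.83 = £150,818.14.

£150,818.14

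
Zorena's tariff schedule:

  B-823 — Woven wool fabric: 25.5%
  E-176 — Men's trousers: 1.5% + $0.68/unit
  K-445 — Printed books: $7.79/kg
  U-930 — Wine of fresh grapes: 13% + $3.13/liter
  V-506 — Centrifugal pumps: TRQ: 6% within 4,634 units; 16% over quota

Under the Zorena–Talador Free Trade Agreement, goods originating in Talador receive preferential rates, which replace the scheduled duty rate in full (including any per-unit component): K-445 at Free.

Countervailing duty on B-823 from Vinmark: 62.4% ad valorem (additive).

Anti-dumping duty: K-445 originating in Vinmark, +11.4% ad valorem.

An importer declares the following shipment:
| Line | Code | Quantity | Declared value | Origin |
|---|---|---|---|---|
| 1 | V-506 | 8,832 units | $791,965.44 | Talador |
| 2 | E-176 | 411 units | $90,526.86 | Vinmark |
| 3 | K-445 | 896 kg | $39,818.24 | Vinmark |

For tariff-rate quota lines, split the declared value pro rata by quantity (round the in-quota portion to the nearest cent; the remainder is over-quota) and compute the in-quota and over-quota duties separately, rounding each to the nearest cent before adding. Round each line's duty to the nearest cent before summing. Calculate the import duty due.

$98,317.90

Line 1 (V-506, Talador, 8,832 units, $791,965.44):
Code V-506 is under a tariff-rate quota (threshold 4,634 units). In-quota: 4,634 units at 6%; over-quota: 4,198 units at 16%.
Pro-rata value split: in-quota = $791,965.44 × 4,634/8,832 = $415,530.78; over-quota = $791,965.44 − $415,530.78 = $376,434.66.
In-quota duty = $415,530.78 × 6% = $24,931.85. Over-quota duty = $376,434.66 × 16% = $60,229.55.
Line duty = $24,931.85 + $60,229.55 = $85,161.40.
Line 2 (E-176, Vinmark, 411 units, $90,526.86):
Base rate for E-176 is 1.5% + $0.68/unit.
Duty = $90,526.86 × 1.5% + 411 × $0.68 = $1,637.38.
Line 3 (K-445, Vinmark, 896 kg, $39,818.24):
Base rate for K-445 is $7.79/kg.
K-445 has an FTA preferential rate, but origin Vinmark is not Talador; base rate stands.
Additional duty on K-445 from Vinmark: +11.4% ad valorem. Applied ad valorem rate = 11.4%.
Duty = $39,818.24 × 11.4% + 896 × $7.79 = $11,519.12.
Total = $85,161.40 + $1,637.38 + $11,519.12 = $98,317.90.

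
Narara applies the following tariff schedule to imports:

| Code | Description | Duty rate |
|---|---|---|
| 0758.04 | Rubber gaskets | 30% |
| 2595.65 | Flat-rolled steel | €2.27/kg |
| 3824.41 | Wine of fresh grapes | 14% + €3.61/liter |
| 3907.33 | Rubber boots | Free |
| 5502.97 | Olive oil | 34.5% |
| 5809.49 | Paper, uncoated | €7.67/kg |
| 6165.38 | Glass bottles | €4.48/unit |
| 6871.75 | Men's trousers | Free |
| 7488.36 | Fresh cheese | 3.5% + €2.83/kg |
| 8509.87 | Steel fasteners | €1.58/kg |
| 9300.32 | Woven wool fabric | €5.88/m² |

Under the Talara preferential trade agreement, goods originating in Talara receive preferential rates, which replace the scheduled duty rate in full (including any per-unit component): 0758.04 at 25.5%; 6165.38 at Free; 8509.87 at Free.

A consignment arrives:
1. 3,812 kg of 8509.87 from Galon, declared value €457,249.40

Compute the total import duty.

Line 1 (8509.87, Galon, 3,812 kg, €457,249.40):
Base rate for 8509.87 is €1.58/kg.
8509.87 has an FTA preferential rate, but origin Galon is not Talara; base rate stands.
Duty = 3,812 × €1.58 = €6,022.96.

€6,022.96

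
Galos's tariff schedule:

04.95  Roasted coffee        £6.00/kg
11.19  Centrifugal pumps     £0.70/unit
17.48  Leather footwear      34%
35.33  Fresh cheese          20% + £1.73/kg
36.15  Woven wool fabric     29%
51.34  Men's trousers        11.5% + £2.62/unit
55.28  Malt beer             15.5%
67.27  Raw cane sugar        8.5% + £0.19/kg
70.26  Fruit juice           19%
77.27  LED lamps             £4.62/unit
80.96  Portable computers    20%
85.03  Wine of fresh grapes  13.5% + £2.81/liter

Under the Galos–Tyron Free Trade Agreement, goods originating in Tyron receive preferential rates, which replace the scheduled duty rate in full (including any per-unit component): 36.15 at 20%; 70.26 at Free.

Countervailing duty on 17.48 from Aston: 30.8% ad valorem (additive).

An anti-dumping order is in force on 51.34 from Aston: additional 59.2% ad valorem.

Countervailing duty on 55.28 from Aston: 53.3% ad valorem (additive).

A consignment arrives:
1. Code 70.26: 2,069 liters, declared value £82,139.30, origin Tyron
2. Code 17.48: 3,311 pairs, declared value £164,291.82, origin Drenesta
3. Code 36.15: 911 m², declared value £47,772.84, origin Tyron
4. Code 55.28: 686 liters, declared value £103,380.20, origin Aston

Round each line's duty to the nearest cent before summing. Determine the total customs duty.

£136,539.37

Line 1 (70.26, Tyron, 2,069 liters, £82,139.30):
Base rate for 70.26 is 19%.
Origin Tyron qualifies under the Galos–Tyron agreement and 70.26 is covered: preferential rate Free applies instead.
Duty = £82,139.30 × 0% = £0.00.
Line 2 (17.48, Drenesta, 3,311 pairs, £164,291.82):
Base rate for 17.48 is 34%.
The additional-duty order on 17.48 targets Aston, not Drenesta; it does not apply.
Duty = £164,291.82 × 34% = £55,859.22.
Line 3 (36.15, Tyron, 911 m², £47,772.84):
Base rate for 36.15 is 29%.
Origin Tyron qualifies under the Galos–Tyron agreement and 36.15 is covered: preferential rate 20% applies instead.
Duty = £47,772.84 × 20% = £9,554.57.
Line 4 (55.28, Aston, 686 liters, £103,380.20):
Base rate for 55.28 is 15.5%.
Additional duty on 55.28 from Aston: +53.3%. Applied ad valorem rate: 15.5% + 53.3% = 68.8%.
Duty = £103,380.20 × 68.8% = £71,125.58.
Total = £0.00 + £55,859.22 + £9,554.57 + £71,125.58 = £136,539.37.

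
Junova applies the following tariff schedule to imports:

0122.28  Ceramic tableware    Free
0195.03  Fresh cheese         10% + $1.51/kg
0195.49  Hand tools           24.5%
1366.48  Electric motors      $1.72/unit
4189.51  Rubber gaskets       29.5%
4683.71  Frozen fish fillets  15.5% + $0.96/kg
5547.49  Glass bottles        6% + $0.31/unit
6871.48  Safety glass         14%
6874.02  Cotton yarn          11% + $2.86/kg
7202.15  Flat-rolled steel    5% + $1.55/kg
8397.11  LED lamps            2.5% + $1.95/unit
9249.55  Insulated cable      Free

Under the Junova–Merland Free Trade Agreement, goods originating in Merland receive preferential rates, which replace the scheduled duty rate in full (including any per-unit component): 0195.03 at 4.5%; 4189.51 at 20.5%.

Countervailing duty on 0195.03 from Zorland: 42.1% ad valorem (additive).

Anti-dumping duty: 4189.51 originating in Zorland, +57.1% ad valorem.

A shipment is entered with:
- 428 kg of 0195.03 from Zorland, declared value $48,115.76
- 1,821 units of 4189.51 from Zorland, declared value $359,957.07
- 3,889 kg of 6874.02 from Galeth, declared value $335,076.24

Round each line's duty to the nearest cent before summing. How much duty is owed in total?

Line 1 (0195.03, Zorland, 428 kg, $48,115.76):
Base rate for 0195.03 is 10% + $1.51/kg.
0195.03 has an FTA preferential rate, but origin Zorland is not Merland; base rate stands.
Additional duty on 0195.03 from Zorland: +42.1%. Applied ad valorem rate: 10% + 42.1% = 52.1%.
Duty = $48,115.76 × 52.1% + 428 × $1.51 = $25,714.59.
Line 2 (4189.51, Zorland, 1,821 units, $359,957.07):
Base rate for 4189.51 is 29.5%.
4189.51 has an FTA preferential rate, but origin Zorland is not Merland; base rate stands.
Additional duty on 4189.51 from Zorland: +57.1%. Applied ad valorem rate: 29.5% + 57.1% = 86.6%.
Duty = $359,957.07 × 86.6% = $311,722.82.
Line 3 (6874.02, Galeth, 3,889 kg, $335,076.24):
Base rate for 6874.02 is 11% + $2.86/kg.
Duty = $335,076.24 × 11% + 3,889 × $2.86 = $47,980.93.
Total = $25,714.59 + $311,722.82 + $47,980.93 = $385,418.34.

$385,418.34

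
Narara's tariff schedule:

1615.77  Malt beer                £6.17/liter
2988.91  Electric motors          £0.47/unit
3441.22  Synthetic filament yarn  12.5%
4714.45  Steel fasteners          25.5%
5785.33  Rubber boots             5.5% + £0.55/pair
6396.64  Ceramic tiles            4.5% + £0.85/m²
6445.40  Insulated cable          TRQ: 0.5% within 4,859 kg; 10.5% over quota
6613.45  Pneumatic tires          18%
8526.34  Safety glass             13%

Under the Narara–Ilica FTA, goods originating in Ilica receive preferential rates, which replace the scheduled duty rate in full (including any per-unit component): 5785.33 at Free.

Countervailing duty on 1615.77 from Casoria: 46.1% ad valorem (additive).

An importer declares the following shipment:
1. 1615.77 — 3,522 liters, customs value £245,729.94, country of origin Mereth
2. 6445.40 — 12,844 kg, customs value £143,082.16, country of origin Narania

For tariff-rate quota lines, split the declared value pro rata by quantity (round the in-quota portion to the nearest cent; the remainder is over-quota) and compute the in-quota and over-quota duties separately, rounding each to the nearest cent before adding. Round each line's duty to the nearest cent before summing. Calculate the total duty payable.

£31,341.44

Line 1 (1615.77, Mereth, 3,522 liters, £245,729.94):
Base rate for 1615.77 is £6.17/liter.
The additional-duty order on 1615.77 targets Casoria, not Mereth; it does not apply.
Duty = 3,522 × £6.17 = £21,730.74.
Line 2 (6445.40, Narania, 12,844 kg, £143,082.16):
Code 6445.40 is under a tariff-rate quota (threshold 4,859 kg). In-quota: 4,859 kg at 0.5%; over-quota: 7,985 kg at 10.5%.
Pro-rata value split: in-quota = £143,082.16 × 4,859/12,844 = £54,129.26; over-quota = £143,082.16 − £54,129.26 = £88,952.90.
In-quota duty = £54,129.26 × 0.5% = £270.65. Over-quota duty = £88,952.90 × 10.5% = £9,340.05.
Line duty = £270.65 + £9,340.05 = £9,610.70.
Total = £21,730.74 + £9,610.70 = £31,341.44.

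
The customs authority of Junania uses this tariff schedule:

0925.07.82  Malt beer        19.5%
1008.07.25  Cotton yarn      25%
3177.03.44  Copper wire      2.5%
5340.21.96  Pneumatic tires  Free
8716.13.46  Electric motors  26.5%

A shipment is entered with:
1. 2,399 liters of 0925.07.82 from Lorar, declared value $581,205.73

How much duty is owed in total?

$113,335.12

Line 1 (0925.07.82, Lorar, 2,399 liters, $581,205.73):
Base rate for 0925.07.82 is 19.5%.
Duty = $581,205.73 × 19.5% = $113,335.12.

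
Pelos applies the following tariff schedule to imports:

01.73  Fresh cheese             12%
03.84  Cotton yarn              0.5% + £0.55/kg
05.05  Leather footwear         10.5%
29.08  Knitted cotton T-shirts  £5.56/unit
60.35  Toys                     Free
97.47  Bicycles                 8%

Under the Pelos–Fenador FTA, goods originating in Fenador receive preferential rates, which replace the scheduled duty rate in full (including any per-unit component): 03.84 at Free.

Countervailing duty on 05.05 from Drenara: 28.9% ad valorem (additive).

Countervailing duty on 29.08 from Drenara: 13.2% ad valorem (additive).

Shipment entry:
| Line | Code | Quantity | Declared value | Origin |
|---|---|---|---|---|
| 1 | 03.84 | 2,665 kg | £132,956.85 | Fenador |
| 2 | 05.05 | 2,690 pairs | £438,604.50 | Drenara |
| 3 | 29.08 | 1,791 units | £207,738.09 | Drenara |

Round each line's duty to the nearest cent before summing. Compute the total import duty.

Line 1 (03.84, Fenador, 2,665 kg, £132,956.85):
Base rate for 03.84 is 0.5% + £0.55/kg.
Origin Fenador qualifies under the Pelos–Fenador agreement and 03.84 is covered: preferential rate Free applies instead.
Duty = £132,956.85 × 0% = £0.00.
Line 2 (05.05, Drenara, 2,690 pairs, £438,604.50):
Base rate for 05.05 is 10.5%.
Additional duty on 05.05 from Drenara: +28.9%. Applied ad valorem rate: 10.5% + 28.9% = 39.4%.
Duty = £438,604.50 × 39.4% = £172,810.17.
Line 3 (29.08, Drenara, 1,791 units, £207,738.09):
Base rate for 29.08 is £5.56/unit.
Additional duty on 29.08 from Drenara: +13.2% ad valorem. Applied ad valorem rate = 13.2%.
Duty = £207,738.09 × 13.2% + 1,791 × £5.56 = £37,379.39.
Total = £0.00 + £172,810.17 + £37,379.39 = £210,189.56.

£210,189.56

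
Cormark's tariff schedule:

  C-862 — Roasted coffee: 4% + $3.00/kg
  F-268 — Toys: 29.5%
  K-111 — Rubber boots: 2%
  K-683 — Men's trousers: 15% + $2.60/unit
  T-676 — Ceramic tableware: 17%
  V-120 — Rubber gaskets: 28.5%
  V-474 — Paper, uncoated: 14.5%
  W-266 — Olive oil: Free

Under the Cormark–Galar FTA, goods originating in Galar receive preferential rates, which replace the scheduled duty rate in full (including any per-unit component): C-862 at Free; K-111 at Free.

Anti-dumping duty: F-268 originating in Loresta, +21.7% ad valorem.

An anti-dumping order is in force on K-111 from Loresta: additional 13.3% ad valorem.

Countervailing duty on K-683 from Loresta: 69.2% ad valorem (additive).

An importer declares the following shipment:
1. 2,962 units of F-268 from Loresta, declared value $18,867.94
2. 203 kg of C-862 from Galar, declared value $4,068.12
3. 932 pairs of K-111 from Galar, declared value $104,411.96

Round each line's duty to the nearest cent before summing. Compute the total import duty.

Line 1 (F-268, Loresta, 2,962 units, $18,867.94):
Base rate for F-268 is 29.5%.
Additional duty on F-268 from Loresta: +21.7%. Applied ad valorem rate: 29.5% + 21.7% = 51.2%.
Duty = $18,867.94 × 51.2% = $9,660.39.
Line 2 (C-862, Galar, 203 kg, $4,068.12):
Base rate for C-862 is 4% + $3.00/kg.
Origin Galar qualifies under the Cormark–Galar agreement and C-862 is covered: preferential rate Free applies instead.
Duty = $4,068.12 × 0% = $0.00.
Line 3 (K-111, Galar, 932 pairs, $104,411.96):
Base rate for K-111 is 2%.
Origin Galar qualifies under the Cormark–Galar agreement and K-111 is covered: preferential rate Free applies instead.
The additional-duty order on K-111 targets Loresta, not Galar; it does not apply.
Duty = $104,411.96 × 0% = $0.00.
Total = $9,660.39 + $0.00 + $0.00 = $9,660.39.

$9,660.39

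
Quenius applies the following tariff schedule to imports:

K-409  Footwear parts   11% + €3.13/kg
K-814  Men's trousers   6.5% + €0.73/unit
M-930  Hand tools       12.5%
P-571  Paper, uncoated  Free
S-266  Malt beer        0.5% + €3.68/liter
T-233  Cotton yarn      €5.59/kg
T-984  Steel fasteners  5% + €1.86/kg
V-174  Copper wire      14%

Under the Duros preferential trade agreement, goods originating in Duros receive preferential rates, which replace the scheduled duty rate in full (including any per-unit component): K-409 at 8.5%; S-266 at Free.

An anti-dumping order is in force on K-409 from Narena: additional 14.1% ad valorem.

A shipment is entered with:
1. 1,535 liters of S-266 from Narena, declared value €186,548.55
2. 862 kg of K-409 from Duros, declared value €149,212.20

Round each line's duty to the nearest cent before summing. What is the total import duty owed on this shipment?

Line 1 (S-266, Narena, 1,535 liters, €186,548.55):
Base rate for S-266 is 0.5% + €3.68/liter.
S-266 has an FTA preferential rate, but origin Narena is not Duros; base rate stands.
Duty = €186,548.55 × 0.5% + 1,535 × €3.68 = €6,581.54.
Line 2 (K-409, Duros, 862 kg, €149,212.20):
Base rate for K-409 is 11% + €3.13/kg.
Origin Duros qualifies under the Quenius–Duros agreement and K-409 is covered: preferential rate 8.5% applies instead.
The additional-duty order on K-409 targets Narena, not Duros; it does not apply.
Duty = €149,212.20 × 8.5% = €12,683.04.
Total = €6,581.54 + €12,683.04 = €19,264.58.

€19,264.58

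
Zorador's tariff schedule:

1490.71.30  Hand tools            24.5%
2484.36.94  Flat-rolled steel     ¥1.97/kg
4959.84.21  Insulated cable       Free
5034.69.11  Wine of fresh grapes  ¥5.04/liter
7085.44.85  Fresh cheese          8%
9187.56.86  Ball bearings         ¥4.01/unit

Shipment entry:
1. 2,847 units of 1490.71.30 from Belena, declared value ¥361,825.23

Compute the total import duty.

Line 1 (1490.71.30, Belena, 2,847 units, ¥361,825.23):
Base rate for 1490.71.30 is 24.5%.
Duty = ¥361,825.23 × 24.5% = ¥88,647.18.

¥88,647.18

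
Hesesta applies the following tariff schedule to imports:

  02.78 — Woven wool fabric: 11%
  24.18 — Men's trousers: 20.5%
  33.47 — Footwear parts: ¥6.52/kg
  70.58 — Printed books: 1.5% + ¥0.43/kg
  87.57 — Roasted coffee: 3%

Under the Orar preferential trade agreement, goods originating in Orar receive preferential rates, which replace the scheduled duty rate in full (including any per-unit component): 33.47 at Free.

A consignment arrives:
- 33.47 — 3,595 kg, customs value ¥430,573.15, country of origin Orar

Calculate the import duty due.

¥0.00

Line 1 (33.47, Orar, 3,595 kg, ¥430,573.15):
Base rate for 33.47 is ¥6.52/kg.
Origin Orar qualifies under the Hesesta–Orar agreement and 33.47 is covered: preferential rate Free applies instead.
Duty = ¥430,573.15 × 0% = ¥0.00.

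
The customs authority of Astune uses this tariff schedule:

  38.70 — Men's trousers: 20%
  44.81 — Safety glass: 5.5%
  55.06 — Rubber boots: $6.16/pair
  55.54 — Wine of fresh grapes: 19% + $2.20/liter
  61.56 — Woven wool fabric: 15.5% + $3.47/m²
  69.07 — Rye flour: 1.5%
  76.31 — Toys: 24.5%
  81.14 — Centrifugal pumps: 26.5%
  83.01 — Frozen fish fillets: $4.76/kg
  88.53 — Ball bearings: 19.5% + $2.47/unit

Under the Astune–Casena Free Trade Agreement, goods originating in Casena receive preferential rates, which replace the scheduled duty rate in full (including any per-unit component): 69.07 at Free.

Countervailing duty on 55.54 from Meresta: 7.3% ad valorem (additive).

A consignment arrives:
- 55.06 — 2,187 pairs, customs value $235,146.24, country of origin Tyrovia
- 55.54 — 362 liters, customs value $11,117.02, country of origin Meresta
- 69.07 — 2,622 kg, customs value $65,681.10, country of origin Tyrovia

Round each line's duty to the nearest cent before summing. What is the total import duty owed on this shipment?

$18,177.32

Line 1 (55.06, Tyrovia, 2,187 pairs, $235,146.24):
Base rate for 55.06 is $6.16/pair.
Duty = 2,187 × $6.16 = $13,471.92.
Line 2 (55.54, Meresta, 362 liters, $11,117.02):
Base rate for 55.54 is 19% + $2.20/liter.
Additional duty on 55.54 from Meresta: +7.3%. Applied ad valorem rate: 19% + 7.3% = 26.3%.
Duty = $11,117.02 × 26.3% + 362 × $2.20 = $3,720.18.
Line 3 (69.07, Tyrovia, 2,622 kg, $65,681.10):
Base rate for 69.07 is 1.5%.
69.07 has an FTA preferential rate, but origin Tyrovia is not Casena; base rate stands.
Duty = $65,681.10 × 1.5% = $985.22.
Total = $13,471.92 + $3,720.18 + $985.22 = $18,177.32.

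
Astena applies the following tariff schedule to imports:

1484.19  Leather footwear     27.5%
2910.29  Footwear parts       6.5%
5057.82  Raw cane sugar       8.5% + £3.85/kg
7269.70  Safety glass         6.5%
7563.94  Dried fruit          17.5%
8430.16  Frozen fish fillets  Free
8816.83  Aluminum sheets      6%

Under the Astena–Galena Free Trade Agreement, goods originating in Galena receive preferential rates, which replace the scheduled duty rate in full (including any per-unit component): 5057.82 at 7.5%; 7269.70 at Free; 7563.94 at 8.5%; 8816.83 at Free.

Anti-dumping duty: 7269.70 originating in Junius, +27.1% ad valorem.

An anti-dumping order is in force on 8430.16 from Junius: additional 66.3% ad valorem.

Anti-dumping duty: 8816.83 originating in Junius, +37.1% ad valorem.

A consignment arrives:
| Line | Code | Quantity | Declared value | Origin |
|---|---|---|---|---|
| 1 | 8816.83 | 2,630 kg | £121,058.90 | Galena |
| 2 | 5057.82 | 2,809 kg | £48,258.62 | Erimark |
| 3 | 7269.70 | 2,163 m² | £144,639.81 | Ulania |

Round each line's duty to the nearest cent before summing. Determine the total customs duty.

£24,318.22

Line 1 (8816.83, Galena, 2,630 kg, £121,058.90):
Base rate for 8816.83 is 6%.
Origin Galena qualifies under the Astena–Galena agreement and 8816.83 is covered: preferential rate Free applies instead.
The additional-duty order on 8816.83 targets Junius, not Galena; it does not apply.
Duty = £121,058.90 × 0% = £0.00.
Line 2 (5057.82, Erimark, 2,809 kg, £48,258.62):
Base rate for 5057.82 is 8.5% + £3.85/kg.
5057.82 has an FTA preferential rate, but origin Erimark is not Galena; base rate stands.
Duty = £48,258.62 × 8.5% + 2,809 × £3.85 = £14,916.63.
Line 3 (7269.70, Ulania, 2,163 m², £144,639.81):
Base rate for 7269.70 is 6.5%.
7269.70 has an FTA preferential rate, but origin Ulania is not Galena; base rate stands.
The additional-duty order on 7269.70 targets Junius, not Ulania; it does not apply.
Duty = £144,639.81 × 6.5% = £9,401.59.
Total = £0.00 + £14,916.63 + £9,401.59 = £24,318.22.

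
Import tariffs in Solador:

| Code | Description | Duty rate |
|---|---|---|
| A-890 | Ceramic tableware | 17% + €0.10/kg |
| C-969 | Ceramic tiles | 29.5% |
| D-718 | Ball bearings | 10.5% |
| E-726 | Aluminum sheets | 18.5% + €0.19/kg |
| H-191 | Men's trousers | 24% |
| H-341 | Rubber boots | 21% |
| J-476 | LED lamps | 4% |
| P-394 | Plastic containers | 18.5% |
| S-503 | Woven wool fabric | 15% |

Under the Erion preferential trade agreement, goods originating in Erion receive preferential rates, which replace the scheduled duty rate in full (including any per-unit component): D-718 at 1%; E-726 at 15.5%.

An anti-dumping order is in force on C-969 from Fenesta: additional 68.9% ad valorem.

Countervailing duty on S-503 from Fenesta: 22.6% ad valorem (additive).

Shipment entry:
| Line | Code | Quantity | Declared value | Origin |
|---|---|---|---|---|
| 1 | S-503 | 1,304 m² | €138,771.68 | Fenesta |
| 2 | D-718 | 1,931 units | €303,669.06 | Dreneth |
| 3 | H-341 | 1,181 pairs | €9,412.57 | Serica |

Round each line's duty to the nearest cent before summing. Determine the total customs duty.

€86,040.04

Line 1 (S-503, Fenesta, 1,304 m², €138,771.68):
Base rate for S-503 is 15%.
Additional duty on S-503 from Fenesta: +22.6%. Applied ad valorem rate: 15% + 22.6% = 37.6%.
Duty = €138,771.68 × 37.6% = €52,178.15.
Line 2 (D-718, Dreneth, 1,931 units, €303,669.06):
Base rate for D-718 is 10.5%.
D-718 has an FTA preferential rate, but origin Dreneth is not Erion; base rate stands.
Duty = €303,669.06 × 10.5% = €31,885.25.
Line 3 (H-341, Serica, 1,181 pairs, €9,412.57):
Base rate for H-341 is 21%.
Duty = €9,412.57 × 21% = €1,976.64.
Total = €52,178.15 + €31,885.25 + €1,976.64 = €86,040.04.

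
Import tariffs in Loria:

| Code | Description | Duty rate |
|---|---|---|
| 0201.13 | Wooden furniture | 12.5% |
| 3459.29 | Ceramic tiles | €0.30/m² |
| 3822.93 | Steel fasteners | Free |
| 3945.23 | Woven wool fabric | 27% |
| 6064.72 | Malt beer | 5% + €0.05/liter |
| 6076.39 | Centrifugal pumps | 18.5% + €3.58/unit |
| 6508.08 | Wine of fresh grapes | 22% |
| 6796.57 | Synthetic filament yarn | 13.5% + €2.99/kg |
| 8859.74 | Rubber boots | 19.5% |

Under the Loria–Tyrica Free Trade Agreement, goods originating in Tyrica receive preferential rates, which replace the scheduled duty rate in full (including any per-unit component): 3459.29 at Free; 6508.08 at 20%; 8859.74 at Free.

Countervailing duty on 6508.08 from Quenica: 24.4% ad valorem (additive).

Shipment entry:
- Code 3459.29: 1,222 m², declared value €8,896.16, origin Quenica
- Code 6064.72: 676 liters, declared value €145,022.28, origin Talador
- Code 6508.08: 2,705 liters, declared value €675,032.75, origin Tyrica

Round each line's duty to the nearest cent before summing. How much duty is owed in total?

Line 1 (3459.29, Quenica, 1,222 m², €8,896.16):
Base rate for 3459.29 is €0.30/m².
3459.29 has an FTA preferential rate, but origin Quenica is not Tyrica; base rate stands.
Duty = 1,222 × €0.30 = €366.60.
Line 2 (6064.72, Talador, 676 liters, €145,022.28):
Base rate for 6064.72 is 5% + €0.05/liter.
Duty = €145,022.28 × 5% + 676 × €0.05 = €7,284.91.
Line 3 (6508.08, Tyrica, 2,705 liters, €675,032.75):
Base rate for 6508.08 is 22%.
Origin Tyrica qualifies under the Loria–Tyrica agreement and 6508.08 is covered: preferential rate 20% applies instead.
The additional-duty order on 6508.08 targets Quenica, not Tyrica; it does not apply.
Duty = €675,032.75 × 20% = €135,006.55.
Total = €366.60 + €7,284.91 + €135,006.55 = €142,658.06.

€142,658.06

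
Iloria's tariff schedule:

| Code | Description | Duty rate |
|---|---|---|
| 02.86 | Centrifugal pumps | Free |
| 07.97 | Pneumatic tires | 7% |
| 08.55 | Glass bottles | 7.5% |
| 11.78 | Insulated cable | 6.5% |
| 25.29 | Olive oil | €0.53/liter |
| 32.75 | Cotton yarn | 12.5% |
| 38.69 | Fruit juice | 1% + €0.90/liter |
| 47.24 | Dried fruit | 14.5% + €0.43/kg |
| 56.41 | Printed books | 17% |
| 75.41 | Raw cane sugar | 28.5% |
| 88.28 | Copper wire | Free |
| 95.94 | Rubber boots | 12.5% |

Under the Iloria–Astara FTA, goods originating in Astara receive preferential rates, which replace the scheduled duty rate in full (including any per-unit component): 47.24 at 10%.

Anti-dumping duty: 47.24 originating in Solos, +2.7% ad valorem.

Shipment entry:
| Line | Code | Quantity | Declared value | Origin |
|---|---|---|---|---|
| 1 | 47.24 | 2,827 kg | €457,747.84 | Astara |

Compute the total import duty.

Line 1 (47.24, Astara, 2,827 kg, €457,747.84):
Base rate for 47.24 is 14.5% + €0.43/kg.
Origin Astara qualifies under the Iloria–Astara agreement and 47.24 is covered: preferential rate 10% applies instead.
The additional-duty order on 47.24 targets Solos, not Astara; it does not apply.
Duty = €457,747.84 × 10% = €45,774.78.

€45,774.78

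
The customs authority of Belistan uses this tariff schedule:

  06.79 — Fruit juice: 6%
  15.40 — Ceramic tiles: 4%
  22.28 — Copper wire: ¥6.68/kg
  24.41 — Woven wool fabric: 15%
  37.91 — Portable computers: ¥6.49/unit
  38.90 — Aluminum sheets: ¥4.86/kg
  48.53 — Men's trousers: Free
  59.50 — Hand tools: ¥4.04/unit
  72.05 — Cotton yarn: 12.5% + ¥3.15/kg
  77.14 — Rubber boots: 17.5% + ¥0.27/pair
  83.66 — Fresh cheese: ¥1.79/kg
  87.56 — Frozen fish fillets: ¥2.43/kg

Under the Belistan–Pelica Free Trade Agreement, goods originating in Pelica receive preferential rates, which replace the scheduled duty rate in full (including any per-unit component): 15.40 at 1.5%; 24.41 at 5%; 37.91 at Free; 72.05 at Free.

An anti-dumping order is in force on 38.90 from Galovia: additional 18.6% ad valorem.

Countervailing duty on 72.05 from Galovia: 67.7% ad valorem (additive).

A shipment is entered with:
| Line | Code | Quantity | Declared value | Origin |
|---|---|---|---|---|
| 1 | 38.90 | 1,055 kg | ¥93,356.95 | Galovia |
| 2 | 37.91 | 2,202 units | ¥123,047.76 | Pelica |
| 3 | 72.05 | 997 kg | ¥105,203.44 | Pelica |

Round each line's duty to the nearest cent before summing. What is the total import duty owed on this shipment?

Line 1 (38.90, Galovia, 1,055 kg, ¥93,356.95):
Base rate for 38.90 is ¥4.86/kg.
Additional duty on 38.90 from Galovia: +18.6% ad valorem. Applied ad valorem rate = 18.6%.
Duty = ¥93,356.95 × 18.6% + 1,055 × ¥4.86 = ¥22,491.69.
Line 2 (37.91, Pelica, 2,202 units, ¥123,047.76):
Base rate for 37.91 is ¥6.49/unit.
Origin Pelica qualifies under the Belistan–Pelica agreement and 37.91 is covered: preferential rate Free applies instead.
Duty = ¥123,047.76 × 0% = ¥0.00.
Line 3 (72.05, Pelica, 997 kg, ¥105,203.44):
Base rate for 72.05 is 12.5% + ¥3.15/kg.
Origin Pelica qualifies under the Belistan–Pelica agreement and 72.05 is covered: preferential rate Free applies instead.
The additional-duty order on 72.05 targets Galovia, not Pelica; it does not apply.
Duty = ¥105,203.44 × 0% = ¥0.00.
Total = ¥22,491.69 + ¥0.00 + ¥0.00 = ¥22,491.69.

¥22,491.69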